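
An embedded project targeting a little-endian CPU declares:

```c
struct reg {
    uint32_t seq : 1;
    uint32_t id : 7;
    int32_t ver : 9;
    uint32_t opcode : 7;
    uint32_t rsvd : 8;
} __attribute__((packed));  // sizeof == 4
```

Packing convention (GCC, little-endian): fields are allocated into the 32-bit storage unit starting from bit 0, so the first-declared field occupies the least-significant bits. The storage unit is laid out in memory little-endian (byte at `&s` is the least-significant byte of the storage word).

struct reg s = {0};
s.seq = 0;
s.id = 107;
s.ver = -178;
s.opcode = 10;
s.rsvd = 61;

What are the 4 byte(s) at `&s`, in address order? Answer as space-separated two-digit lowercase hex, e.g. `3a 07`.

seq (1b) val=0 bits=0x0 at bit 0: 0x00000000
id (7b) val=107 bits=0x6b at bit 1: 0x000000d6
ver (9b) val=-178 bits=0x14e at bit 8: 0x00014ed6
opcode (7b) val=10 bits=0xa at bit 17: 0x00154ed6
rsvd (8b) val=61 bits=0x3d at bit 24: 0x3d154ed6
word = 0x3d154ed6 → little-endian bytes:
  [0]=0xd6  [1]=0x4e  [2]=0x15  [3]=0x3d

d6 4e 15 3d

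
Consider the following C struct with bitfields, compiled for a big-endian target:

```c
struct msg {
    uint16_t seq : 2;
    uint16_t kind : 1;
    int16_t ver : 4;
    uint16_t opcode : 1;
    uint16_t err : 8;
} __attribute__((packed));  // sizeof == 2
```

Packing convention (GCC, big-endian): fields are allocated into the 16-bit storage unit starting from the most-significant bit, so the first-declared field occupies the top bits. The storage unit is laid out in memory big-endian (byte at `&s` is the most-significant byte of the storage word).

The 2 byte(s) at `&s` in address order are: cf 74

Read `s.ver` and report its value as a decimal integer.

7

[0]=0xcf [1]=0x74 (big-endian) → word 0xcf74
seq [14+:2] = (word>>14) & 0x3 = 3
kind [13+:1] = (word>>13) & 0x1 = 0
ver [9+:4] = (word>>9) & 0xf = 7  ←
opcode [8+:1] = (word>>8) & 0x1 = 1
err [0+:8] = (word>>0) & 0xff = 116
ver signed 4b, MSB=0: value = 7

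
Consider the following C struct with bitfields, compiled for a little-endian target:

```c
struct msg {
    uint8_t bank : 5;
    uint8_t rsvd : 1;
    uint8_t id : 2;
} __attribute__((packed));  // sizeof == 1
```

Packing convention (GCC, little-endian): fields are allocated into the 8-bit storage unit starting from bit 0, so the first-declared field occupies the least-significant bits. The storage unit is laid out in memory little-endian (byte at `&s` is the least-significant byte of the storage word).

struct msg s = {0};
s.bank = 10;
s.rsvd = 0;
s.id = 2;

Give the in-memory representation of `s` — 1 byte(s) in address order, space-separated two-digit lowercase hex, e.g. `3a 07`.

8a

bank (5b) val=10 bits=0xa at bit 0: 0x0a
rsvd (1b) val=0 bits=0x0 at bit 5: 0x0a
id (2b) val=2 bits=0x2 at bit 6: 0x8a
word = 0x8a → little-endian bytes:
  [0]=0x8a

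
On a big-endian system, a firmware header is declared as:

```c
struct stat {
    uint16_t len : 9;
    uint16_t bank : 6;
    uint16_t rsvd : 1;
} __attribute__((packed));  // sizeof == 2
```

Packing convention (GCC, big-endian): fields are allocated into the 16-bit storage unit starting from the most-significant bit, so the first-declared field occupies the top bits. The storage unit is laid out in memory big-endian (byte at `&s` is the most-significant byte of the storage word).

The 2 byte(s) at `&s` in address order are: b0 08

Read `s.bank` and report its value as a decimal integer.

4

[0]=0xb0 [1]=0x08 (big-endian) → word 0xb008
len [7+:9] = (word>>7) & 0x1ff = 352
bank [1+:6] = (word>>1) & 0x3f = 4  ←
rsvd [0+:1] = (word>>0) & 0x1 = 0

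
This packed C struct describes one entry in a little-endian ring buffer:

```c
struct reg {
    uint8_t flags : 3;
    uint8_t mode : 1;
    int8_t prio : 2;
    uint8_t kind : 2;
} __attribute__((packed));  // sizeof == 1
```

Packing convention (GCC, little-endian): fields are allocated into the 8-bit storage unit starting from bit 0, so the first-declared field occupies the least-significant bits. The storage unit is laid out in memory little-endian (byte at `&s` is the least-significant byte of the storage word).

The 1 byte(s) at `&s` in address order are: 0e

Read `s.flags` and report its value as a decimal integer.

[0]=0x0e (little-endian) → word 0x0e
flags:3 @ bit 0 → (0x0e>>0)&0x7 = 0x6  ←
mode:1 @ bit 3 → (0x0e>>3)&0x1 = 0x1
prio:2 @ bit 4 → (0x0e>>4)&0x3 = 0x0
kind:2 @ bit 6 → (0x0e>>6)&0x3 = 0x0

6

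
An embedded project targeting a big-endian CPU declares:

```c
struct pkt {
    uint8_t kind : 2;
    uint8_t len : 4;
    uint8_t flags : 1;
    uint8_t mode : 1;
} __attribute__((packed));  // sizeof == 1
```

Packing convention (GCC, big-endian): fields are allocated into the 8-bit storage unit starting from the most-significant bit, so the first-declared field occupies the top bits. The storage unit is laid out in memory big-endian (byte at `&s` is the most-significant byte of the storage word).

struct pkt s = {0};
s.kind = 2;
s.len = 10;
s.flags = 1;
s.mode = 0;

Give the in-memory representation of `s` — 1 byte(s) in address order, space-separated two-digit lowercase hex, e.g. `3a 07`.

kind:2 = 2 → 0x2 << 6 → word 0x80
len:4 = 10 → 0xa << 2 → word 0xa8
flags:1 = 1 → 0x1 << 1 → word 0xaa
mode:1 = 0 → 0x0 << 0 → word 0xaa
word = 0xaa → big-endian bytes:
  [0]=0xaa

aa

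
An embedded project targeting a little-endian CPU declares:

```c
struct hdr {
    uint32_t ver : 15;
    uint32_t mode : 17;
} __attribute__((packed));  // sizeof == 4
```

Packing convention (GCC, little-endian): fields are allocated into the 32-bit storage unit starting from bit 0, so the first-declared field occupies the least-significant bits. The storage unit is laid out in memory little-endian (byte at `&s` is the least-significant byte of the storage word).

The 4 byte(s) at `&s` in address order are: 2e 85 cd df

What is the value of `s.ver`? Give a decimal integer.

[0]=0x2e [1]=0x85 [2]=0xcd [3]=0xdf (little-endian) → word 0xdfcd852e
ver [0+:15] = (word>>0) & 0x7fff = 1326  ←
mode [15+:17] = (word>>15) & 0x1ffff = 114587

1326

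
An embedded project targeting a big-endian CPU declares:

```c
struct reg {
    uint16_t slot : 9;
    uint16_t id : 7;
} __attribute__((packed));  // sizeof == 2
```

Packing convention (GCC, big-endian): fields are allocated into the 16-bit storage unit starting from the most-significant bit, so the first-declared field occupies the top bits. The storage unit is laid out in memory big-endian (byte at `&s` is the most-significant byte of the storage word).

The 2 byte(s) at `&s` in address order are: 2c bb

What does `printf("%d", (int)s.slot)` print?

89

[0]=0x2c [1]=0xbb (big-endian) → word 0x2cbb
slot [7+:9] = (word>>7) & 0x1ff = 89  ←
id [0+:7] = (word>>0) & 0x7f = 59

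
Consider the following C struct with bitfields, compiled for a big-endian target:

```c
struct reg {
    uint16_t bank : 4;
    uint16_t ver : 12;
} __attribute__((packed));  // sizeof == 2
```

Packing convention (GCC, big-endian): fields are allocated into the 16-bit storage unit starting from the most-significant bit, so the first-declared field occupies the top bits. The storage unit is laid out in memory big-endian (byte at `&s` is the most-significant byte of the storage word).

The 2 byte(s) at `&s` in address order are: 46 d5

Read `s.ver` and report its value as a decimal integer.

[0]=0x46 [1]=0xd5 (big-endian) → word 0x46d5
bank [12+:4] = (word>>12) & 0xf = 4
ver [0+:12] = (word>>0) & 0xfff = 1749  ←

1749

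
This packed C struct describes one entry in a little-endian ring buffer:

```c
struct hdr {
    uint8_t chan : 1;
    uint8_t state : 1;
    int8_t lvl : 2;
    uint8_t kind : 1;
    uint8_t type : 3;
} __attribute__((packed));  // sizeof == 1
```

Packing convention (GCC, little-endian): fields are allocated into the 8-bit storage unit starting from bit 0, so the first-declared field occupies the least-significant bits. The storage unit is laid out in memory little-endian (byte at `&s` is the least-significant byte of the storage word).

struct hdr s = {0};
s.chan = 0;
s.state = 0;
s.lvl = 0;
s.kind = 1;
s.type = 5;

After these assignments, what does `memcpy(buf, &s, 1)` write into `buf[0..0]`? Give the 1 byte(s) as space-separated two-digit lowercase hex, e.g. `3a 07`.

[0+:1] chan=0 & 0x1 = 0x0; word=0x00
[1+:1] state=0 & 0x1 = 0x0; word=0x00
[2+:2] lvl=0 & 0x3 = 0x0; word=0x00
[4+:1] kind=1 & 0x1 = 0x1; word=0x10
[5+:3] type=5 & 0x7 = 0x5; word=0xb0
word = 0xb0 → little-endian bytes:
  [0]=0xb0

b0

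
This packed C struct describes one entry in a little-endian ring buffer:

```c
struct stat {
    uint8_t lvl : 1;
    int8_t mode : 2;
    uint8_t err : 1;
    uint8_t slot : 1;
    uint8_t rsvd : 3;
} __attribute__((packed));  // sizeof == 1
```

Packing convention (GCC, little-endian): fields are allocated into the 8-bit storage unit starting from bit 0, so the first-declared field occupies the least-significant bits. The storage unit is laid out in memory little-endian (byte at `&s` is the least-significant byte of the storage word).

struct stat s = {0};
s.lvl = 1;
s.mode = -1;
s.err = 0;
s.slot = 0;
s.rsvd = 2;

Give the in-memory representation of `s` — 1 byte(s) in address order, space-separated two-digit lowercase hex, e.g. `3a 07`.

[0+:1] lvl=1 & 0x1 = 0x1; word=0x01
[1+:2] mode=-1 & 0x3 = 0x3; word=0x07
[3+:1] err=0 & 0x1 = 0x0; word=0x07
[4+:1] slot=0 & 0x1 = 0x0; word=0x07
[5+:3] rsvd=2 & 0x7 = 0x2; word=0x47
word = 0x47 → little-endian bytes:
  [0]=0x47

47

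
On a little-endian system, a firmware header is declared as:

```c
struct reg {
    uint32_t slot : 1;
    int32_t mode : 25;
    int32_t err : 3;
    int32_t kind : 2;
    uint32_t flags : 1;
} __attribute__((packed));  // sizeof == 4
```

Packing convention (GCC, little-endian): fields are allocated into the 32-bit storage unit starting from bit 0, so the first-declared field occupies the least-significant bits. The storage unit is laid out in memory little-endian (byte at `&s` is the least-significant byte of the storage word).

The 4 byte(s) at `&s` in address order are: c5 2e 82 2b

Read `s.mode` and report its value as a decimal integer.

-4122782

[0]=0xc5 [1]=0x2e [2]=0x82 [3]=0x2b (little-endian) → word 0x2b822ec5
slot [0+:1] = (word>>0) & 0x1 = 1
mode [1+:25] = (word>>1) & 0x1ffffff = 29431650  ←
err [26+:3] = (word>>26) & 0x7 = 2
kind [29+:2] = (word>>29) & 0x3 = 1
flags [31+:1] = (word>>31) & 0x1 = 0
mode signed 25b, MSB=1: 29431650 - 33554432 = -4122782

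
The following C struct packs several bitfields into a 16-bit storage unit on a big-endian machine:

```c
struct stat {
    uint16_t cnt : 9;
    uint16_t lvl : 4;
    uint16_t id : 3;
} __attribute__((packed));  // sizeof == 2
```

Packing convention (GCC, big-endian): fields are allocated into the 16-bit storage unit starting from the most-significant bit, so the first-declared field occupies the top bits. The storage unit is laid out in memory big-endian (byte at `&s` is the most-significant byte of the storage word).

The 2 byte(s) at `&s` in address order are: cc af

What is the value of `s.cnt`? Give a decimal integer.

409

[0]=0xcc [1]=0xaf (big-endian) → word 0xccaf
cnt [7+:9] = (word>>7) & 0x1ff = 409  ←
lvl [3+:4] = (word>>3) & 0xf = 5
id [0+:3] = (word>>0) & 0x7 = 7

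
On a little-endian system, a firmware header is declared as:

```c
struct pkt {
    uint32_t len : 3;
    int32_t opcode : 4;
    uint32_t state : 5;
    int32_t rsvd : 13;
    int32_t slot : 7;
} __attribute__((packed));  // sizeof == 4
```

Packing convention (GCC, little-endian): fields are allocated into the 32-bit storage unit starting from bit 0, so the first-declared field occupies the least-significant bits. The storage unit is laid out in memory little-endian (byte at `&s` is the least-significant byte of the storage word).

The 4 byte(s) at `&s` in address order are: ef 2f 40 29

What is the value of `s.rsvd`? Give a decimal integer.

-3070

[0]=0xef [1]=0x2f [2]=0x40 [3]=0x29 (little-endian) → word 0x29402fef
len:3 @ bit 0 → (0x29402fef>>0)&0x7 = 0x7
opcode:4 @ bit 3 → (0x29402fef>>3)&0xf = 0xd
state:5 @ bit 7 → (0x29402fef>>7)&0x1f = 0x1f
rsvd:13 @ bit 12 → (0x29402fef>>12)&0x1fff = 0x1402  ←
slot:7 @ bit 25 → (0x29402fef>>25)&0x7f = 0x14
rsvd signed 13b, MSB=1: 5122 - 8192 = -3070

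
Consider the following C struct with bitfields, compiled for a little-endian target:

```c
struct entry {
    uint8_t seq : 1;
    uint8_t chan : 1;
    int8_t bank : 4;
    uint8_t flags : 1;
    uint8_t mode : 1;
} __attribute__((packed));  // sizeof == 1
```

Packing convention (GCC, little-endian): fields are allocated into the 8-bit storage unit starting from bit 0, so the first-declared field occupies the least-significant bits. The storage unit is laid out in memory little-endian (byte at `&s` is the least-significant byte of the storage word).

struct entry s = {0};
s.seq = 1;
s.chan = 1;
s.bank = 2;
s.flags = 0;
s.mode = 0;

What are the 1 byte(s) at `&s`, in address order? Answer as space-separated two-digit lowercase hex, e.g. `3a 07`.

seq:1 = 1 → 0x1 << 0 → word 0x01
chan:1 = 1 → 0x1 << 1 → word 0x03
bank:4 = 2 → 0x2 << 2 → word 0x0b
flags:1 = 0 → 0x0 << 6 → word 0x0b
mode:1 = 0 → 0x0 << 7 → word 0x0b
word = 0x0b → little-endian bytes:
  [0]=0x0b

0b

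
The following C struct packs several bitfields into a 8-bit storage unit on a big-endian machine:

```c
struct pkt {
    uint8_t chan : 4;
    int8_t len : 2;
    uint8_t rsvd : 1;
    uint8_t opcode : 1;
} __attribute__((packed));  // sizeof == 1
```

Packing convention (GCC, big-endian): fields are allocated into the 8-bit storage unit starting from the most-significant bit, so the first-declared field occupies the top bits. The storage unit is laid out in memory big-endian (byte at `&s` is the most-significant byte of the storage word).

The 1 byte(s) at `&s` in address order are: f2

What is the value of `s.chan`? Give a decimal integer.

15

[0]=0xf2 (big-endian) → word 0xf2
chan:4 @ bit 4 → (0xf2>>4)&0xf = 0xf  ←
len:2 @ bit 2 → (0xf2>>2)&0x3 = 0x0
rsvd:1 @ bit 1 → (0xf2>>1)&0x1 = 0x1
opcode:1 @ bit 0 → (0xf2>>0)&0x1 = 0x0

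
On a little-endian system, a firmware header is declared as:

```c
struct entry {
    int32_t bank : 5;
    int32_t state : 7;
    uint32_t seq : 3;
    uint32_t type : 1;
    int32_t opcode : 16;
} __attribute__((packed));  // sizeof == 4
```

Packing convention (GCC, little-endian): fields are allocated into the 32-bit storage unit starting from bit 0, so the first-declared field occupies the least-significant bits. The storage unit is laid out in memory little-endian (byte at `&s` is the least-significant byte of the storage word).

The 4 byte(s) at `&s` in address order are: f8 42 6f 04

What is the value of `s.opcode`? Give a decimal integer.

1135

[0]=0xf8 [1]=0x42 [2]=0x6f [3]=0x04 (little-endian) → word 0x046f42f8
bank:5 @ bit 0 → (0x046f42f8>>0)&0x1f = 0x18
state:7 @ bit 5 → (0x046f42f8>>5)&0x7f = 0x17
seq:3 @ bit 12 → (0x046f42f8>>12)&0x7 = 0x4
type:1 @ bit 15 → (0x046f42f8>>15)&0x1 = 0x0
opcode:16 @ bit 16 → (0x046f42f8>>16)&0xffff = 0x46f  ←
opcode signed 16b, MSB=0: value = 1135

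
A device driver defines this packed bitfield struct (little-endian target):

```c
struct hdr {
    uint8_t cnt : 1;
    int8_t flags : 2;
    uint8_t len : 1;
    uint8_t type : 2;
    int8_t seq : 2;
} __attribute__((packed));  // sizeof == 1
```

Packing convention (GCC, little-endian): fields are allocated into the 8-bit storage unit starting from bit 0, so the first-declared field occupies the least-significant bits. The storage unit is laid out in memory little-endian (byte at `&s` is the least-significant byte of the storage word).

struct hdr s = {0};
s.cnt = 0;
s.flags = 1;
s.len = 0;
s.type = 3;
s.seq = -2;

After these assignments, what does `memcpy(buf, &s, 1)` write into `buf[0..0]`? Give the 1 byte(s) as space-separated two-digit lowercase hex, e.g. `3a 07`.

cnt:1 = 0 → 0x0 << 0 → word 0x00
flags:2 = 1 → 0x1 << 1 → word 0x02
len:1 = 0 → 0x0 << 3 → word 0x02
type:2 = 3 → 0x3 << 4 → word 0x32
seq:2 = -2 → 0x2 << 6 → word 0xb2
word = 0xb2 → little-endian bytes:
  [0]=0xb2

b2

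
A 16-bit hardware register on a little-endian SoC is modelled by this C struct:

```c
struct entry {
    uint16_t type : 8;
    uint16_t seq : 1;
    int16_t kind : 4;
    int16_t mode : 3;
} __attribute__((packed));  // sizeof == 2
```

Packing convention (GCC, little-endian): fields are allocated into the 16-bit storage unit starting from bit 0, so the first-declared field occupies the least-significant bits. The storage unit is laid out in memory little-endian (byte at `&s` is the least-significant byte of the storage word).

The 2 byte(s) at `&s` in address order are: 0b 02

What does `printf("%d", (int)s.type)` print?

11

[0]=0x0b [1]=0x02 (little-endian) → word 0x020b
type:8 @ bit 0 → (0x020b>>0)&0xff = 0xb  ←
seq:1 @ bit 8 → (0x020b>>8)&0x1 = 0x0
kind:4 @ bit 9 → (0x020b>>9)&0xf = 0x1
mode:3 @ bit 13 → (0x020b>>13)&0x7 = 0x0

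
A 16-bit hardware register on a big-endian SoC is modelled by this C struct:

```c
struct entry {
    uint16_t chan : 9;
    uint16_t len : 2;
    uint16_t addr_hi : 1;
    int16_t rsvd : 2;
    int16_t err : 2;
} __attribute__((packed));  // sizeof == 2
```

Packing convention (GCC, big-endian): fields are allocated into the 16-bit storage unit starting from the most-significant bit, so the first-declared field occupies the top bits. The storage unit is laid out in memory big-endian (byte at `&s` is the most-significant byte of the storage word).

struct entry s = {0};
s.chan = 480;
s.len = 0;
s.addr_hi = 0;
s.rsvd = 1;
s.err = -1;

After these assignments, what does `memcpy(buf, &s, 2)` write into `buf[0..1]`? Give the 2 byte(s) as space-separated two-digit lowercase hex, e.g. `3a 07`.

f0 07

chan (9b) val=480 bits=0x1e0 at bit 7: 0xf000
len (2b) val=0 bits=0x0 at bit 5: 0xf000
addr_hi (1b) val=0 bits=0x0 at bit 4: 0xf000
rsvd (2b) val=1 bits=0x1 at bit 2: 0xf004
err (2b) val=-1 bits=0x3 at bit 0: 0xf007
word = 0xf007 → big-endian bytes:
  [0]=0xf0  [1]=0x07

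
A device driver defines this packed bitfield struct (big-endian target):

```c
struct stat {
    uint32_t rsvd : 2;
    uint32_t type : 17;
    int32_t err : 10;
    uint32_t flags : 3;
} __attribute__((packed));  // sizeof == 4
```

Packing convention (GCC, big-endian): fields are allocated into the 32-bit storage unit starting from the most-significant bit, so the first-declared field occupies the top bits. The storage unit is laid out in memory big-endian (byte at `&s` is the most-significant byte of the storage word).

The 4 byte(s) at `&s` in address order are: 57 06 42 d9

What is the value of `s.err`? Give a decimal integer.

91

[0]=0x57 [1]=0x06 [2]=0x42 [3]=0xd9 (big-endian) → word 0x570642d9
rsvd [30+:2] = (word>>30) & 0x3 = 1
type [13+:17] = (word>>13) & 0x1ffff = 47154
err [3+:10] = (word>>3) & 0x3ff = 91  ←
flags [0+:3] = (word>>0) & 0x7 = 1
err signed 10b, MSB=0: value = 91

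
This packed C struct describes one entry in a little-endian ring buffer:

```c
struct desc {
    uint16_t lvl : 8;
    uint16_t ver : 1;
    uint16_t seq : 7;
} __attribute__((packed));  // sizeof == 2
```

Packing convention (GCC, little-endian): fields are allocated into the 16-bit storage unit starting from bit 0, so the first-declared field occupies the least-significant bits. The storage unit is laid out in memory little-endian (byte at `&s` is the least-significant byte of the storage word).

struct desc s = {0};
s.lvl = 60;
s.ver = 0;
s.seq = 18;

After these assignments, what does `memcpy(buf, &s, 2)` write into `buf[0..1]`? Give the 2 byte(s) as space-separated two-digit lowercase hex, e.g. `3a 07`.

lvl:8 = 60 → 0x3c << 0 → word 0x003c
ver:1 = 0 → 0x0 << 8 → word 0x003c
seq:7 = 18 → 0x12 << 9 → word 0x243c
word = 0x243c → little-endian bytes:
  [0]=0x3c  [1]=0x24

3c 24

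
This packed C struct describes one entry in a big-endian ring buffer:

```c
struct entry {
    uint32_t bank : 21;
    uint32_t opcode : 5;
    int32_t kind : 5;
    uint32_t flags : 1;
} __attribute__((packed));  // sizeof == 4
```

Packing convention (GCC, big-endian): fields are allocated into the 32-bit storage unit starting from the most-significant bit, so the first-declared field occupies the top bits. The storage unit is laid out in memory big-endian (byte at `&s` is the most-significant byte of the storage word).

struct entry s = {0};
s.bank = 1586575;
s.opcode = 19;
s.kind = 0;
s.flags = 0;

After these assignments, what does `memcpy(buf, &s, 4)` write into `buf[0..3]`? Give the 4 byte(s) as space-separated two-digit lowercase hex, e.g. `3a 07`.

[11+:21] bank=1586575 & 0x1fffff = 0x18358f; word=0xc1ac7800
[6+:5] opcode=19 & 0x1f = 0x13; word=0xc1ac7cc0
[1+:5] kind=0 & 0x1f = 0x0; word=0xc1ac7cc0
[0+:1] flags=0 & 0x1 = 0x0; word=0xc1ac7cc0
word = 0xc1ac7cc0 → big-endian bytes:
  [0]=0xc1  [1]=0xac  [2]=0x7c  [3]=0xc0

c1 ac 7c c0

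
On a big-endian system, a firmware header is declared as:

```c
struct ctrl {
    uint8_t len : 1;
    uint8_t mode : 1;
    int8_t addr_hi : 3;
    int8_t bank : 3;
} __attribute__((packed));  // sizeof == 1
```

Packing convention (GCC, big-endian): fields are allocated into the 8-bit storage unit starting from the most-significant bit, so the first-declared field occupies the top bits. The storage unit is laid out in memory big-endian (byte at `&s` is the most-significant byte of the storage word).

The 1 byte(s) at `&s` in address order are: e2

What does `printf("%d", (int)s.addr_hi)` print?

-4

[0]=0xe2 (big-endian) → word 0xe2
len:1 @ bit 7 → (0xe2>>7)&0x1 = 0x1
mode:1 @ bit 6 → (0xe2>>6)&0x1 = 0x1
addr_hi:3 @ bit 3 → (0xe2>>3)&0x7 = 0x4  ←
bank:3 @ bit 0 → (0xe2>>0)&0x7 = 0x2
addr_hi signed 3b, MSB=1: 4 - 8 = -4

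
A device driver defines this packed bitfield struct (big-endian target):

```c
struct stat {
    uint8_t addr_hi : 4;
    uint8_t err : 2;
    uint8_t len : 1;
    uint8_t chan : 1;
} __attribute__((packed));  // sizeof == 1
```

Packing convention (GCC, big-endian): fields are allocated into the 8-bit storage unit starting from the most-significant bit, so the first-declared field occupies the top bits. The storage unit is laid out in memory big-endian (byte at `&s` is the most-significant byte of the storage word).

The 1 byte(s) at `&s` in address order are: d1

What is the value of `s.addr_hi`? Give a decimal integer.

13

[0]=0xd1 (big-endian) → word 0xd1
addr_hi [4+:4] = (word>>4) & 0xf = 13  ←
err [2+:2] = (word>>2) & 0x3 = 0
len [1+:1] = (word>>1) & 0x1 = 0
chan [0+:1] = (word>>0) & 0x1 = 1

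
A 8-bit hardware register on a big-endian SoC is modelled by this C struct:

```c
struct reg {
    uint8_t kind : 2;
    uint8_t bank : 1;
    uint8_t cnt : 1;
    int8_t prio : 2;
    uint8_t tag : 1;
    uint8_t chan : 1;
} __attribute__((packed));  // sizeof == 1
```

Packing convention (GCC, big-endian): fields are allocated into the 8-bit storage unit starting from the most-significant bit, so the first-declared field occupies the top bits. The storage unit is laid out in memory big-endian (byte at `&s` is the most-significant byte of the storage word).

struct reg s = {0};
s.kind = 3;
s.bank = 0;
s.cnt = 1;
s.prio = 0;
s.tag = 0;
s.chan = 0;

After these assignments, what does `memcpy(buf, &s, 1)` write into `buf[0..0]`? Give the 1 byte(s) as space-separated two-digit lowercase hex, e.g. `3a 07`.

kind:2 = 3 → 0x3 << 6 → word 0xc0
bank:1 = 0 → 0x0 << 5 → word 0xc0
cnt:1 = 1 → 0x1 << 4 → word 0xd0
prio:2 = 0 → 0x0 << 2 → word 0xd0
tag:1 = 0 → 0x0 << 1 → word 0xd0
chan:1 = 0 → 0x0 << 0 → word 0xd0
word = 0xd0 → big-endian bytes:
  [0]=0xd0

d0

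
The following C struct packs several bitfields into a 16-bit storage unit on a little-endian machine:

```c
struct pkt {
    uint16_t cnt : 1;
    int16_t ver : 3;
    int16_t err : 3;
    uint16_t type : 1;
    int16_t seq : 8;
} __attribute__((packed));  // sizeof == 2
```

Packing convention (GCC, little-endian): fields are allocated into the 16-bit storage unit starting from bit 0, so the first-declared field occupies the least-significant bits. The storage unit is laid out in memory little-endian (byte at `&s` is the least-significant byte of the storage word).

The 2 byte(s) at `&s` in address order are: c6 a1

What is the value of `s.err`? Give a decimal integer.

-4

[0]=0xc6 [1]=0xa1 (little-endian) → word 0xa1c6
cnt [0+:1] = (word>>0) & 0x1 = 0
ver [1+:3] = (word>>1) & 0x7 = 3
err [4+:3] = (word>>4) & 0x7 = 4  ←
type [7+:1] = (word>>7) & 0x1 = 1
seq [8+:8] = (word>>8) & 0xff = 161
err signed 3b, MSB=1: 4 - 8 = -4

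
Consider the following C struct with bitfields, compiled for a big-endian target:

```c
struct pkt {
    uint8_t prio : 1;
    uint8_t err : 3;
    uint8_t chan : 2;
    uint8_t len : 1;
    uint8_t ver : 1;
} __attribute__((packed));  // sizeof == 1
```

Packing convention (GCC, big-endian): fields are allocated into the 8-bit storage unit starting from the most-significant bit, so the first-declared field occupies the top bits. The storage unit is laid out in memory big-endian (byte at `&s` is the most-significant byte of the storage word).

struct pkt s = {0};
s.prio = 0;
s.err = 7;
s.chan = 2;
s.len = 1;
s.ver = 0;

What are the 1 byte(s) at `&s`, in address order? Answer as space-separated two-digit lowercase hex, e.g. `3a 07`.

7a

prio:1 = 0 → 0x0 << 7 → word 0x00
err:3 = 7 → 0x7 << 4 → word 0x70
chan:2 = 2 → 0x2 << 2 → word 0x78
len:1 = 1 → 0x1 << 1 → word 0x7a
ver:1 = 0 → 0x0 << 0 → word 0x7a
word = 0x7a → big-endian bytes:
  [0]=0x7a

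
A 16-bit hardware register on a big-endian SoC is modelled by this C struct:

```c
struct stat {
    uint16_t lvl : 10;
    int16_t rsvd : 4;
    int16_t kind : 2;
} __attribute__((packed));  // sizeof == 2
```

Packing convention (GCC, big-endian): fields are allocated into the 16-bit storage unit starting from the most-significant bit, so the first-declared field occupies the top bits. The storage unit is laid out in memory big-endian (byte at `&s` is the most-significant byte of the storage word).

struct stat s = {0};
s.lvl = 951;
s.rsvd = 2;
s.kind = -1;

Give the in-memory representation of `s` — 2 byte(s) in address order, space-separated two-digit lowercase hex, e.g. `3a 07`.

lvl (10b) val=951 bits=0x3b7 at bit 6: 0xedc0
rsvd (4b) val=2 bits=0x2 at bit 2: 0xedc8
kind (2b) val=-1 bits=0x3 at bit 0: 0xedcb
word = 0xedcb → big-endian bytes:
  [0]=0xed  [1]=0xcb

ed cb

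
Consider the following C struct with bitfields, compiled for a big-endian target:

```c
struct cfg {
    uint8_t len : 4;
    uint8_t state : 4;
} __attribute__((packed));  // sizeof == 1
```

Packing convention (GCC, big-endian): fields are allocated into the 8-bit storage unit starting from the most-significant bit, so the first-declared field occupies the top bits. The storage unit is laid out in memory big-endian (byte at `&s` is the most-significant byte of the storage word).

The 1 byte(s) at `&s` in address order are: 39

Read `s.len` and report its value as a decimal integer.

[0]=0x39 (big-endian) → word 0x39
len:4 @ bit 4 → (0x39>>4)&0xf = 0x3  ←
state:4 @ bit 0 → (0x39>>0)&0xf = 0x9

3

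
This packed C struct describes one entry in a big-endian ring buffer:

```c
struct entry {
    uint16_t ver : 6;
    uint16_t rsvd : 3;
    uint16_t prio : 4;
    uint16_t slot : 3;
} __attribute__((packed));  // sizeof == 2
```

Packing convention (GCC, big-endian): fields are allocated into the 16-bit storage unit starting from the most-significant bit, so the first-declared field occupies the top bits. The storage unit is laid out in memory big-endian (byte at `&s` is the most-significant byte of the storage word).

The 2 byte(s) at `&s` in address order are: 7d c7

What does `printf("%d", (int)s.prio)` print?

8

[0]=0x7d [1]=0xc7 (big-endian) → word 0x7dc7
ver:6 @ bit 10 → (0x7dc7>>10)&0x3f = 0x1f
rsvd:3 @ bit 7 → (0x7dc7>>7)&0x7 = 0x3
prio:4 @ bit 3 → (0x7dc7>>3)&0xf = 0x8  ←
slot:3 @ bit 0 → (0x7dc7>>0)&0x7 = 0x7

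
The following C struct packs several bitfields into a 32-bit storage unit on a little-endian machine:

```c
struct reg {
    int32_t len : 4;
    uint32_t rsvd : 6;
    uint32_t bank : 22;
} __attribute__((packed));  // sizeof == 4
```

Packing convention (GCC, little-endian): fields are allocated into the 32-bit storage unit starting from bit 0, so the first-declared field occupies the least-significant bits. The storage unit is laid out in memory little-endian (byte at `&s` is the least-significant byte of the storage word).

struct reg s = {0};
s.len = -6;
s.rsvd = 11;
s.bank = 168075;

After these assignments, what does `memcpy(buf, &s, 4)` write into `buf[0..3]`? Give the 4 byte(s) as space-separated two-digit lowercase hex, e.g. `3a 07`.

len (4b) val=-6 bits=0xa at bit 0: 0x0000000a
rsvd (6b) val=11 bits=0xb at bit 4: 0x000000ba
bank (22b) val=168075 bits=0x2908b at bit 10: 0x0a422cba
word = 0x0a422cba → little-endian bytes:
  [0]=0xba  [1]=0x2c  [2]=0x42  [3]=0x0a

ba 2c 42 0a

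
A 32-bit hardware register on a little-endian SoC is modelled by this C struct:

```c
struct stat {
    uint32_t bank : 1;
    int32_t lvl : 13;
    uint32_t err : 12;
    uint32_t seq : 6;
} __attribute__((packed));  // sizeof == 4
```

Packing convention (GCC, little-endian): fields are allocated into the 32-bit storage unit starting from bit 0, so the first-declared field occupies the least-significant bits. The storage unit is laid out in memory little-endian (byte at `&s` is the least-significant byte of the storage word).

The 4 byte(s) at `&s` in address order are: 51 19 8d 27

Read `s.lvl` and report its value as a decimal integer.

3240

[0]=0x51 [1]=0x19 [2]=0x8d [3]=0x27 (little-endian) → word 0x278d1951
bank:1 @ bit 0 → (0x278d1951>>0)&0x1 = 0x1
lvl:13 @ bit 1 → (0x278d1951>>1)&0x1fff = 0xca8  ←
err:12 @ bit 14 → (0x278d1951>>14)&0xfff = 0xe34
seq:6 @ bit 26 → (0x278d1951>>26)&0x3f = 0x9
lvl signed 13b, MSB=0: value = 3240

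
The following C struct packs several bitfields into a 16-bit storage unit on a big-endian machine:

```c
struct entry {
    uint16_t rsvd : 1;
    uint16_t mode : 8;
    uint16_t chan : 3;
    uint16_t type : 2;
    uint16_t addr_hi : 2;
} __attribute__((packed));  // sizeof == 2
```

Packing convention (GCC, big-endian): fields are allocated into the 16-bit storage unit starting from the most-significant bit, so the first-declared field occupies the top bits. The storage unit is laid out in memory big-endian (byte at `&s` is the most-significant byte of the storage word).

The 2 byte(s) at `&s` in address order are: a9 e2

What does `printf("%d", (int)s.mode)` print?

[0]=0xa9 [1]=0xe2 (big-endian) → word 0xa9e2
rsvd [15+:1] = (word>>15) & 0x1 = 1
mode [7+:8] = (word>>7) & 0xff = 83  ←
chan [4+:3] = (word>>4) & 0x7 = 6
type [2+:2] = (word>>2) & 0x3 = 0
addr_hi [0+:2] = (word>>0) & 0x3 = 2

83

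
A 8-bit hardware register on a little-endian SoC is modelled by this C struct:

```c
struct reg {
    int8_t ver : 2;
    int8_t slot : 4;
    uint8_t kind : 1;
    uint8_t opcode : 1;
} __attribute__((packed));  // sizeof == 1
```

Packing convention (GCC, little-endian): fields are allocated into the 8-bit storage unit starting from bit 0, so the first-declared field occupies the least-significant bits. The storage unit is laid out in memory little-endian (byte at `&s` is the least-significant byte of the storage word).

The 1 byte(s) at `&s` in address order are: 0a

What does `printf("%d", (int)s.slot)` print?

[0]=0x0a (little-endian) → word 0x0a
ver [0+:2] = (word>>0) & 0x3 = 2
slot [2+:4] = (word>>2) & 0xf = 2  ←
kind [6+:1] = (word>>6) & 0x1 = 0
opcode [7+:1] = (word>>7) & 0x1 = 0
slot signed 4b, MSB=0: value = 2

2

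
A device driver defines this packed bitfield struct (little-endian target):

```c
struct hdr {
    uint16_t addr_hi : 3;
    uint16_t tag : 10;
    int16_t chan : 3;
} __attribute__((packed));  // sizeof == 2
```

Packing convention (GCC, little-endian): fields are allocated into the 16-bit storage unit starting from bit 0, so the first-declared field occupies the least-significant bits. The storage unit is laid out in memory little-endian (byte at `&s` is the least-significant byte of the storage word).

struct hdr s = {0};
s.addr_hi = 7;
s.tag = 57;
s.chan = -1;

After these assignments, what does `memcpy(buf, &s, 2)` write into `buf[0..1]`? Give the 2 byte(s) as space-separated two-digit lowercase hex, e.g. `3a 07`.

[0+:3] addr_hi=7 & 0x7 = 0x7; word=0x0007
[3+:10] tag=57 & 0x3ff = 0x39; word=0x01cf
[13+:3] chan=-1 & 0x7 = 0x7; word=0xe1cf
word = 0xe1cf → little-endian bytes:
  [0]=0xcf  [1]=0xe1

cf e1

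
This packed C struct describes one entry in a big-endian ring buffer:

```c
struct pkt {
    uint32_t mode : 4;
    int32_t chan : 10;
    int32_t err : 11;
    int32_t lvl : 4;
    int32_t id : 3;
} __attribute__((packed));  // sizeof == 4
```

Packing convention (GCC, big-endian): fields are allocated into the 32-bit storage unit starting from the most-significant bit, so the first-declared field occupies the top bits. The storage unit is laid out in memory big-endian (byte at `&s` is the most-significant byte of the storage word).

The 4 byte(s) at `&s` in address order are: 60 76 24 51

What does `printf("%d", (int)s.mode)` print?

6

[0]=0x60 [1]=0x76 [2]=0x24 [3]=0x51 (big-endian) → word 0x60762451
mode [28+:4] = (word>>28) & 0xf = 6  ←
chan [18+:10] = (word>>18) & 0x3ff = 29
err [7+:11] = (word>>7) & 0x7ff = 1096
lvl [3+:4] = (word>>3) & 0xf = 10
id [0+:3] = (word>>0) & 0x7 = 1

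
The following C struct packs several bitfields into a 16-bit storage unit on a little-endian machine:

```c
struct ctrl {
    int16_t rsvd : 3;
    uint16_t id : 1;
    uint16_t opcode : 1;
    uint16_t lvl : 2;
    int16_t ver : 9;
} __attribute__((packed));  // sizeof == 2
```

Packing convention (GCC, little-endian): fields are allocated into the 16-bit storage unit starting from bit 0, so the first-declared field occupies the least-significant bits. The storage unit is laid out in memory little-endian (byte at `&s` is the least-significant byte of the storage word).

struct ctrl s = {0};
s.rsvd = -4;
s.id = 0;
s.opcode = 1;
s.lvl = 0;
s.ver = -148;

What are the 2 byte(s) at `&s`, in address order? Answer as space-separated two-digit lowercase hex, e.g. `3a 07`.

rsvd (3b) val=-4 bits=0x4 at bit 0: 0x0004
id (1b) val=0 bits=0x0 at bit 3: 0x0004
opcode (1b) val=1 bits=0x1 at bit 4: 0x0014
lvl (2b) val=0 bits=0x0 at bit 5: 0x0014
ver (9b) val=-148 bits=0x16c at bit 7: 0xb614
word = 0xb614 → little-endian bytes:
  [0]=0x14  [1]=0xb6

14 b6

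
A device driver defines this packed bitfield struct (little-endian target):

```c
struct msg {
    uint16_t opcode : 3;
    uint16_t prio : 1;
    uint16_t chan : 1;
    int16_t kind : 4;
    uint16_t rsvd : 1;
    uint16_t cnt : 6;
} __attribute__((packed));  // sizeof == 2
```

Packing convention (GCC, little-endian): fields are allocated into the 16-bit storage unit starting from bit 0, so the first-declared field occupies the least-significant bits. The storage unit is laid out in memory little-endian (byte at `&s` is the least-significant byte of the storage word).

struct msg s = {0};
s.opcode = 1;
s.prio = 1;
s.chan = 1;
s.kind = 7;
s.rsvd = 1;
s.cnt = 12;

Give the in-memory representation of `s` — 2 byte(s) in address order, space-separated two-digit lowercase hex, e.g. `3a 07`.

opcode (3b) val=1 bits=0x1 at bit 0: 0x0001
prio (1b) val=1 bits=0x1 at bit 3: 0x0009
chan (1b) val=1 bits=0x1 at bit 4: 0x0019
kind (4b) val=7 bits=0x7 at bit 5: 0x00f9
rsvd (1b) val=1 bits=0x1 at bit 9: 0x02f9
cnt (6b) val=12 bits=0xc at bit 10: 0x32f9
word = 0x32f9 → little-endian bytes:
  [0]=0xf9  [1]=0x32

f9 32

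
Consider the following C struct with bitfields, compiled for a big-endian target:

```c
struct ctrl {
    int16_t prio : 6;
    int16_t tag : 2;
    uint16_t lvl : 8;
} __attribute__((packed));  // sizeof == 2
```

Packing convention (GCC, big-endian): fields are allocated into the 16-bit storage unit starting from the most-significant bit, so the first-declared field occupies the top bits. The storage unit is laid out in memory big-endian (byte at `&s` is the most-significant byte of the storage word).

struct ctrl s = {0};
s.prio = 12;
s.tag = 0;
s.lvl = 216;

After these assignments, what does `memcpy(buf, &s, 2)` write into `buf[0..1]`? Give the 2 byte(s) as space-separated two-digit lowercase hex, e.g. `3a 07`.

prio (6b) val=12 bits=0xc at bit 10: 0x3000
tag (2b) val=0 bits=0x0 at bit 8: 0x3000
lvl (8b) val=216 bits=0xd8 at bit 0: 0x30d8
word = 0x30d8 → big-endian bytes:
  [0]=0x30  [1]=0xd8

30 d8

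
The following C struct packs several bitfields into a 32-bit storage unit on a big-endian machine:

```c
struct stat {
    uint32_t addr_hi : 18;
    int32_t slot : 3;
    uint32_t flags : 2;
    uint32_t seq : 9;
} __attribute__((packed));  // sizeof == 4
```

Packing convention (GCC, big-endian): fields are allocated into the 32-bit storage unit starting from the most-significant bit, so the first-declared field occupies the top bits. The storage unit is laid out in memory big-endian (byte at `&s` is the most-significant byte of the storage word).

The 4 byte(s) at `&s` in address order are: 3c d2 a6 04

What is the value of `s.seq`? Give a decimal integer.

[0]=0x3c [1]=0xd2 [2]=0xa6 [3]=0x04 (big-endian) → word 0x3cd2a604
addr_hi [14+:18] = (word>>14) & 0x3ffff = 62282
slot [11+:3] = (word>>11) & 0x7 = 4
flags [9+:2] = (word>>9) & 0x3 = 3
seq [0+:9] = (word>>0) & 0x1ff = 4  ←

4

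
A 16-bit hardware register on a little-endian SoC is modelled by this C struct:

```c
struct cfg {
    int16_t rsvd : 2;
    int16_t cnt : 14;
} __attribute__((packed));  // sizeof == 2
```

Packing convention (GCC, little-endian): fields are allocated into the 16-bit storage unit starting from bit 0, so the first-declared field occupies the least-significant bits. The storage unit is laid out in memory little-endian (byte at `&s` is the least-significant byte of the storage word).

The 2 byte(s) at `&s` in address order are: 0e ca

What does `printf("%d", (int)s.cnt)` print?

-3453

[0]=0x0e [1]=0xca (little-endian) → word 0xca0e
rsvd [0+:2] = (word>>0) & 0x3 = 2
cnt [2+:14] = (word>>2) & 0x3fff = 12931  ←
cnt signed 14b, MSB=1: 12931 - 16384 = -3453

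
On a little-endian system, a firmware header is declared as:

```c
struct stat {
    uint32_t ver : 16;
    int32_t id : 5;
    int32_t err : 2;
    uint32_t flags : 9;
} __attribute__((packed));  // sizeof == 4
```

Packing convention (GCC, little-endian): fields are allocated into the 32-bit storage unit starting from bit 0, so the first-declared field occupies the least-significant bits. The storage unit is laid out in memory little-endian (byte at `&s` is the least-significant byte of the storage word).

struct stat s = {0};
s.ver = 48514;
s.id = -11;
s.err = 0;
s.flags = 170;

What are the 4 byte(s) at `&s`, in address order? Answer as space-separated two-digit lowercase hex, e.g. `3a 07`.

[0+:16] ver=48514 & 0xffff = 0xbd82; word=0x0000bd82
[16+:5] id=-11 & 0x1f = 0x15; word=0x0015bd82
[21+:2] err=0 & 0x3 = 0x0; word=0x0015bd82
[23+:9] flags=170 & 0x1ff = 0xaa; word=0x5515bd82
word = 0x5515bd82 → little-endian bytes:
  [0]=0x82  [1]=0xbd  [2]=0x15  [3]=0x55

82 bd 15 55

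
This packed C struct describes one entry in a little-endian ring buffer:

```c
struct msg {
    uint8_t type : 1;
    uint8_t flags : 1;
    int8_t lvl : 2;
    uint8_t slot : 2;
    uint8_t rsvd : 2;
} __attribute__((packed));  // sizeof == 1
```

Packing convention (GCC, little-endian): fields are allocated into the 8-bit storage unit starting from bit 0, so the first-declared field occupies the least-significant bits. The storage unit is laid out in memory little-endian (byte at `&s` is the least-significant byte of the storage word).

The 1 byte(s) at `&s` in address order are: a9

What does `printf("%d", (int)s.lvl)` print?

[0]=0xa9 (little-endian) → word 0xa9
type:1 @ bit 0 → (0xa9>>0)&0x1 = 0x1
flags:1 @ bit 1 → (0xa9>>1)&0x1 = 0x0
lvl:2 @ bit 2 → (0xa9>>2)&0x3 = 0x2  ←
slot:2 @ bit 4 → (0xa9>>4)&0x3 = 0x2
rsvd:2 @ bit 6 → (0xa9>>6)&0x3 = 0x2
lvl signed 2b, MSB=1: 2 - 4 = -2

-2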